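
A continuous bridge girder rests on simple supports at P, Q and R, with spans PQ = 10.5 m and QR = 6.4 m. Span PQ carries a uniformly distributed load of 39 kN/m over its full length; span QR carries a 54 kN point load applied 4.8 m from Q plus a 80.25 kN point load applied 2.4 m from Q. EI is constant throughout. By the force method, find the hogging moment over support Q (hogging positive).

Release continuity at Q by inserting a hinge; the redundant is the internal moment M_Q. The primary structure is two simply-supported spans PQ and QR.
End slopes at the hinge Q, treating each span as simply supported:
  span PQ: UDL 39: wL³/(24EI) = 1881/EI
  span QR: point load 54 at a = 4.8: Pab(L + b)/(6LEI) = 86.4/EI
  span QR: point load 80.25 at a = 2.4: Pab(L + b)/(6LEI) = 208.7/EI
  relative rotation θ_0 = (1881 + 295.1)/EI = 2176/EI
A unit hogging moment at Q produces rotation L₁/(3EI) + L₂/(3EI) = 5.633/EI.
Compatibility: M_Q·(L₁+L₂)/(3EI) = θ_0, giving M_Q = 386.3 kN·m (hogging).

M_Q = 386.3 kN·m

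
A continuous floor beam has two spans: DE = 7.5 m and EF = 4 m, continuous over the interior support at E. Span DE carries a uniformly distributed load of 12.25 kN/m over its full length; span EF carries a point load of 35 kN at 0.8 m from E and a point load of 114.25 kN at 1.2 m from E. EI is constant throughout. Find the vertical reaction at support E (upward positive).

R_E = 189 kN

Take M_E as the redundant. Released structure: two simple spans DE and EF with a hinge at E.
Rotations at E on the released spans (each span's end-slope, ×1/EI):
  span DE: UDL 12.25: wL³/(24EI) = 215.3/EI
  span EF: point load 35 at a = 0.8: Pab(L + b)/(6LEI) = 26.88/EI
  span EF: point load 114.25 at a = 1.2: Pab(L + b)/(6LEI) = 108.8/EI
  relative rotation θ_0 = (215.3 + 135.6)/EI = 351/EI
A unit hogging moment at E produces rotation L₁/(3EI) + L₂/(3EI) = 3.833/EI.
Slope continuity at E: θ_0 = M_E·3.833/EI, so M_E = 351/3.833 = 91.56 kN·m (hogging).
Span DE, ΣM about D with M_E applied at E: R_E^{DE}·7.5 = 344.5 + 91.56, so R_E^{DE} = 58.15 kN and R_D = 91.88 − 58.15 = 33.73 kN.
Span EF, ΣM about F: R_E^{EF}·4 = 431.9 + 91.56, so R_E^{EF} = 130.9 kN and R_F = 149.2 − 130.9 = 18.39 kN.
R_E = 58.15 + 130.9 = 189 kN.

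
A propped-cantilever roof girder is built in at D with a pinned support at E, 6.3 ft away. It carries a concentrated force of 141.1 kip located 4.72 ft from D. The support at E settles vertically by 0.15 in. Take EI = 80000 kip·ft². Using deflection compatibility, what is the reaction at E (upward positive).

R_E = 77.13 kip

Choose R_E as the redundant. The primary structure is the cantilever fixed at D.
Downward deflection at the released point E due to the loads:
  point load 141.1 at a = 4.72: Pa²(3L − a)/(6EI) = 7429/EI
Tip deflection under a unit load at E: L³/(3EI) = 83.35/EI.
With EI = 80000 kip·ft²: δ_0 = 0.092864 ft and δ_{EE} = 0.001042 ft/kip.
Compatibility — the beam at E must follow the support down by 0.0125 ft: δ_0 − R_E·δ_{EE} = 0.0125, so R_E = (0.092864 − 0.0125)/0.001042 = 77.13 kip.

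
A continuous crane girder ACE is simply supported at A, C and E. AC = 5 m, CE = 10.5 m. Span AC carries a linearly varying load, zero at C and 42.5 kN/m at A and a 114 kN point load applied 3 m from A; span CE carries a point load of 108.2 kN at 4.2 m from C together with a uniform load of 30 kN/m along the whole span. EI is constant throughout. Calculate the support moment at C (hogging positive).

M_C = 483.1 kN·m

Insert a hinge at C; M_C is the redundant, and each span becomes simply supported.
End slopes at the hinge C, treating each span as simply supported:
  span AC: triangular load, peak 42.5: 7w₀L³/(360EI) = 103.3/EI
  span AC: point load 114 at a = 3: Pab(L + a)/(6LEI) = 182.4/EI
  span CE: point load 108.2 at a = 4.2: Pab(L + b)/(6LEI) = 763.5/EI
  span CE: UDL 30: wL³/(24EI) = 1447/EI
  relative rotation θ_0 = (285.7 + 2210)/EI = 2496/EI
A unit hogging moment at C produces rotation L₁/(3EI) + L₂/(3EI) = 5.167/EI.
Compatibility: M_C·(L₁+L₂)/(3EI) = θ_0, giving M_C = 483.1 kN·m (hogging).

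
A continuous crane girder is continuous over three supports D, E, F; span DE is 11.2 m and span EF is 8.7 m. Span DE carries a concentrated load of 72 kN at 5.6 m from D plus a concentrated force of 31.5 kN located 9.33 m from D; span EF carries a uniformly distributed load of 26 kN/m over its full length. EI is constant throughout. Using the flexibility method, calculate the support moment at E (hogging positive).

M_E = 218 kN·m

Release continuity at E by inserting a hinge; the redundant is the internal moment M_E. The primary structure is two simply-supported spans DE and EF.
Rotations at E on the released spans (each span's end-slope, ×1/EI):
  span DE: point load 72 at a = 5.6: Pab(L + a)/(6LEI) = 564.5/EI
  span DE: point load 31.5 at a = 9.33: Pab(L + a)/(6LEI) = 167.9/EI
  span EF: UDL 26: wL³/(24EI) = 713.4/EI
  relative rotation θ_0 = (732.4 + 713.4)/EI = 1446/EI
A unit hogging moment at E produces rotation L₁/(3EI) + L₂/(3EI) = 6.633/EI.
Compatibility: M_E·(L₁+L₂)/(3EI) = θ_0, giving M_E = 218 kN·m (hogging).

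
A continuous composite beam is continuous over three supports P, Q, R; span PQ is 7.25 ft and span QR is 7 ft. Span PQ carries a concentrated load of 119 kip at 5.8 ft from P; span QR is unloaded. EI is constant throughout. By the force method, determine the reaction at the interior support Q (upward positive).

Release continuity at Q by inserting a hinge; the redundant is the internal moment M_Q. The primary structure is two simply-supported spans PQ and QR.
Discontinuity in slope at Q on the released structure — sum the simple-span end rotations:
  span PQ: point load 119 at a = 5.8: Pab(L + a)/(6LEI) = 300.2/EI
  relative rotation θ_0 = (300.2 + 0)/EI = 300.2/EI
A unit hogging moment at Q produces rotation L₁/(3EI) + L₂/(3EI) = 4.75/EI.
Compatibility: M_Q·(L₁+L₂)/(3EI) = θ_0, giving M_Q = 63.21 kip·ft (hogging).
Span PQ, ΣM about P with M_Q applied at Q: R_Q^{PQ}·7.25 = 690.2 + 63.21, so R_Q^{PQ} = 103.9 kip and R_P = 119 − 103.9 = 15.08 kip.
Span QR, ΣM about R: R_Q^{QR}·7 = 0 + 63.21, so R_Q^{QR} = 9.03 kip and R_R = 0 − 9.03 = -9.03 kip.
R_Q = 103.9 + 9.03 = 112.9 kip.

R_Q = 112.9 kip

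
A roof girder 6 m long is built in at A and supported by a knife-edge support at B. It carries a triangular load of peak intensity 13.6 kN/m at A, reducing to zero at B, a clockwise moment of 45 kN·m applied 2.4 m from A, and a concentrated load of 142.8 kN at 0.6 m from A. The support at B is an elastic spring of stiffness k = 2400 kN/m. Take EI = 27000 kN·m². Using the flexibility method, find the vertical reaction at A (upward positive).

R_A = 168.5 kN

Take the reaction at B as the redundant and release it; the primary structure is a cantilever fixed at A.
Downward deflection at the released point B due to the loads:
  triangular load, peak 13.6 at the fixed end: w₀L⁴/(30EI) = 587.5/EI
  clockwise couple 45 at a = 2.4: M₀a(2L − a)/(2EI) = 518.4/EI
  point load 142.8 at a = 0.6: Pa²(3L − a)/(6EI) = 149.1/EI
  δ_0 = 1255/EI
Flexibility coefficient — unit upward force at B: δ_{BB} = L³/(3EI) = 72/EI.
With EI = 27000 kN·m²: δ_0 = 0.046482 m and δ_{BB} = 0.002667 m/kN.
Compatibility — the spring shortens by R_B/k under the reaction it provides: δ_0 − R_B·δ_{BB} = R_B/k. With 1/k = 0.000417 m/kN, R_B = δ_0 / (δ_{BB} + 1/k) = 0.046482 / (0.002667 + 0.000417) = 15.08 kN.
Vertical equilibrium: R_A = ΣP − R_B = 183.6 − 15.08 = 168.5 kN.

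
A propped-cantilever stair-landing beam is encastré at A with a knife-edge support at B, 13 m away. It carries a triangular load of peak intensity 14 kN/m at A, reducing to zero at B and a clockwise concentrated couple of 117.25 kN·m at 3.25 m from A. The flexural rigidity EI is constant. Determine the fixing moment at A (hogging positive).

M_A = 198 kN·m

Release the roller at B. Primary structure: cantilever fixed at A.
Deflection at B on the released cantilever, summing each load's contribution:
  triangular load, peak 14 at the fixed end: w₀L⁴/(30EI) = 13328/EI
  clockwise couple 117.25 at a = 3.25: M₀a(2L − a)/(2EI) = 4335/EI
  δ_0 = 17663/EI
Tip deflection under a unit load at B: L³/(3EI) = 732.3/EI.
The prop prevents deflection at B: R_B = δ_0/δ_{BB} = 17663/732.3 = 24.12 kN.
Moment equilibrium about A: M_A = Σ(load moments about A) − R_B·L = 511.6 − 24.12×13 = 198 kN·m.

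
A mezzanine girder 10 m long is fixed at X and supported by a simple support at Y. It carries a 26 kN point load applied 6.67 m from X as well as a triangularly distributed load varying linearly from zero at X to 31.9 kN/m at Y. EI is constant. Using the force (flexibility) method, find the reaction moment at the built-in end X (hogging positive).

M_X = 224.6 kN·m

Take the reaction at Y as the redundant and release it; the primary structure is a cantilever fixed at X.
Primary-structure tip deflection at Y by superposition:
  point load 26 at a = 6.67: Pa²(3L − a)/(6EI) = 4498/EI
  triangular load, peak 31.9 at the free end: 11w₀L⁴/(120EI) = 29242/EI
  δ_0 = 33739/EI
Tip deflection under a unit load at Y: L³/(3EI) = 333.3/EI.
Compatibility at Y: δ_0 − R_Y·δ_{YY} = 0, so R_Y = 33739/333.3 = 101.2 kN.
Moment equilibrium about X: M_X = Σ(load moments about X) − R_Y·L = 1237 − 101.2×10 = 224.6 kN·m.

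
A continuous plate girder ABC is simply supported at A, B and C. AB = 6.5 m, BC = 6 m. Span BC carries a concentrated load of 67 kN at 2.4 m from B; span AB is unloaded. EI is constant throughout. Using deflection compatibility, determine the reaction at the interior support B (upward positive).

R_B = 52.07 kN

Release continuity at B by inserting a hinge; the redundant is the internal moment M_B. The primary structure is two simply-supported spans AB and BC.
End slopes at the hinge B, treating each span as simply supported:
  span BC: point load 67 at a = 2.4: Pab(L + b)/(6LEI) = 154.4/EI
  relative rotation θ_0 = (0 + 154.4)/EI = 154.4/EI
A unit hogging moment at B produces rotation L₁/(3EI) + L₂/(3EI) = 4.167/EI.
Compatibility: M_B·(L₁+L₂)/(3EI) = θ_0, giving M_B = 37.05 kN·m (hogging).
Span AB, ΣM about A with M_B applied at B: R_B^{AB}·6.5 = 0 + 37.05, so R_B^{AB} = 5.7 kN and R_A = 0 − 5.7 = -5.7 kN.
Span BC, ΣM about C: R_B^{BC}·6 = 241.2 + 37.05, so R_B^{BC} = 46.37 kN and R_C = 67 − 46.37 = 20.63 kN.
R_B = 5.7 + 46.37 = 52.07 kN.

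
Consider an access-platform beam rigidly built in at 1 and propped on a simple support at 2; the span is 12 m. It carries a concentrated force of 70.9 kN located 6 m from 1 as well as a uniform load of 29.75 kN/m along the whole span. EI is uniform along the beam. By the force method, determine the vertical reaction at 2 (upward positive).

Choose R_2 as the redundant. The primary structure is the cantilever fixed at 1.
Free-end deflection of the primary structure under the applied loading (downward +):
  point load 70.9 at a = 6: Pa²(3L − a)/(6EI) = 12762/EI
  UDL 29.75: wL⁴/(8EI) = 77112/EI
  δ_0 = 89874/EI
Tip deflection under a unit load at 2: L³/(3EI) = 576/EI.
Compatibility at 2: δ_0 − R_2·δ_{22} = 0, so R_2 = 89874/576 = 156 kN.

R_2 = 156 kN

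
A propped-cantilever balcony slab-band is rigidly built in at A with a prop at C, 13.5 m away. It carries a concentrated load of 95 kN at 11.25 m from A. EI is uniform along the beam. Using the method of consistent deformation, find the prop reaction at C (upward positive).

Take the reaction at C as the redundant and release it; the primary structure is a cantilever fixed at A.
Downward deflection at the released point C due to the loads:
  point load 95 at a = 11.25: Pa²(3L − a)/(6EI) = 58614/EI
Flexibility coefficient — unit upward force at C: δ_{CC} = L³/(3EI) = 820.1/EI.
Compatibility at C: δ_0 − R_C·δ_{CC} = 0, so R_C = 58614/820.1 = 71.47 kN.

R_C = 71.47 kN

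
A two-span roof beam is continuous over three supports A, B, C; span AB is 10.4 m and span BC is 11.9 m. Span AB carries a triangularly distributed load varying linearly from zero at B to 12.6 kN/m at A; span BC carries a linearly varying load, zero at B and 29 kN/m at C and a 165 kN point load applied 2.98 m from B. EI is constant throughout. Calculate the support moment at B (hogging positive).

M_B = 337 kN·m

Take M_B as the redundant. Released structure: two simple spans AB and BC with a hinge at B.
Rotations at B on the released spans (each span's end-slope, ×1/EI):
  span AB: triangular load, peak 12.6: 7w₀L³/(360EI) = 275.6/EI
  span BC: triangular load, peak 29: 7w₀L³/(360EI) = 950.2/EI
  span BC: point load 165 at a = 2.98: Pab(L + b)/(6LEI) = 1279/EI
  relative rotation θ_0 = (275.6 + 2229)/EI = 2505/EI
A unit hogging moment at B produces rotation L₁/(3EI) + L₂/(3EI) = 7.433/EI.
Slope continuity at B: θ_0 = M_B·7.433/EI, so M_B = 2505/7.433 = 337 kN·m (hogging).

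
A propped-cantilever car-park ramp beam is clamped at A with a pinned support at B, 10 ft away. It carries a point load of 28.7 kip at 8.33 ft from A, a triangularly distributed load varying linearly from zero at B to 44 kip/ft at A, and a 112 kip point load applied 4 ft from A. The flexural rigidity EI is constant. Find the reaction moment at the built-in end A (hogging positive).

Choose R_B as the redundant. The primary structure is the cantilever fixed at A.
Downward deflection at the released point B due to the loads:
  point load 28.7 at a = 8.33: Pa²(3L − a)/(6EI) = 7192/EI
  triangular load, peak 44 at the fixed end: w₀L⁴/(30EI) = 14667/EI
  point load 112 at a = 4: Pa²(3L − a)/(6EI) = 7765/EI
  δ_0 = 29624/EI
Flexibility coefficient — unit upward force at B: δ_{BB} = L³/(3EI) = 333.3/EI.
Compatibility at B: δ_0 − R_B·δ_{BB} = 0, so R_B = 29624/333.3 = 88.87 kip.
Moment equilibrium about A: M_A = Σ(load moments about A) − R_B·L = 1420 − 88.87×10 = 531.7 kip·ft.

M_A = 531.7 kip·ft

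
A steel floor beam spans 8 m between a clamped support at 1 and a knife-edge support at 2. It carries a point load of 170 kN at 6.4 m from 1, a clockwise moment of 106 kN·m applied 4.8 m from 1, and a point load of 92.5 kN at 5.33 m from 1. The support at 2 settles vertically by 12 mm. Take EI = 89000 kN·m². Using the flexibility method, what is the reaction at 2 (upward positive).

R_2 = 178 kN

Remove the prop at 2; the released (primary) structure is a cantilever built in at 1.
Downward deflection at the released point 2 due to the loads:
  point load 170 at a = 6.4: Pa²(3L − a)/(6EI) = 20425/EI
  clockwise couple 106 at a = 4.8: M₀a(2L − a)/(2EI) = 2849/EI
  point load 92.5 at a = 5.33: Pa²(3L − a)/(6EI) = 8177/EI
  δ_0 = 31452/EI
Flexibility coefficient — unit upward force at 2: δ_{22} = L³/(3EI) = 170.7/EI.
With EI = 89000 kN·m²: δ_0 = 0.35339 m and δ_{22} = 0.001918 m/kN.
Compatibility — the beam at 2 must follow the support down by 0.012 m: δ_0 − R_2·δ_{22} = 0.012, so R_2 = (0.35339 − 0.012)/0.001918 = 178 kN.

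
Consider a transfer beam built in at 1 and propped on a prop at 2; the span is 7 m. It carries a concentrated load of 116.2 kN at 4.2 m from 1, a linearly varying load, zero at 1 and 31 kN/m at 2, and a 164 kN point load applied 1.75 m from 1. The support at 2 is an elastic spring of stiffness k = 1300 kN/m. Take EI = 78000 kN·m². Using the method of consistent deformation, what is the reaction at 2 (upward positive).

R_2 = 81.3 kN

Remove the prop at 2; the released (primary) structure is a cantilever built in at 1.
Downward deflection at the released point 2 due to the loads:
  point load 116.2 at a = 4.2: Pa²(3L − a)/(6EI) = 5739/EI
  triangular load, peak 31 at the free end: 11w₀L⁴/(120EI) = 6823/EI
  point load 164 at a = 1.75: Pa²(3L − a)/(6EI) = 1611/EI
  δ_0 = 14174/EI
Flexibility coefficient — unit upward force at 2: δ_{22} = L³/(3EI) = 114.3/EI.
With EI = 78000 kN·m²: δ_0 = 0.18171 m and δ_{22} = 0.001466 m/kN.
Compatibility — the spring shortens by R_2/k under the reaction it provides: δ_0 − R_2·δ_{22} = R_2/k. With 1/k = 0.000769 m/kN, R_2 = δ_0 / (δ_{22} + 1/k) = 0.18171 / (0.001466 + 0.000769) = 81.3 kN.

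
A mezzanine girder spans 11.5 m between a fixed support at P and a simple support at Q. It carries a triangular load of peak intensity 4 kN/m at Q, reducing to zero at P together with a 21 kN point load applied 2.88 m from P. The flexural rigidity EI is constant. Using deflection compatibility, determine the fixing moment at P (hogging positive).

Remove the prop at Q; the released (primary) structure is a cantilever built in at P.
Deflection at Q on the released cantilever, summing each load's contribution:
  triangular load, peak 4 at the free end: 11w₀L⁴/(120EI) = 6413/EI
  point load 21 at a = 2.88: Pa²(3L − a)/(6EI) = 917.9/EI
  δ_0 = 7331/EI
Flexibility coefficient — unit upward force at Q: δ_{QQ} = L³/(3EI) = 507/EI.
Compatibility at Q: δ_0 − R_Q·δ_{QQ} = 0, so R_Q = 7331/507 = 14.46 kN.
Moment equilibrium about P: M_P = Σ(load moments about P) − R_Q·L = 236.8 − 14.46×11.5 = 70.52 kN·m.

M_P = 70.52 kN·m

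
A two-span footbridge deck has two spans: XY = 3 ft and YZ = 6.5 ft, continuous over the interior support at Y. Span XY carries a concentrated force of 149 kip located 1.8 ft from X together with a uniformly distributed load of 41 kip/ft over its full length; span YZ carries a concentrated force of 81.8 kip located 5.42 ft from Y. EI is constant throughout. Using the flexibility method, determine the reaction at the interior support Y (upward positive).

R_Y = 199.1 kip

Release continuity at Y by inserting a hinge; the redundant is the internal moment M_Y. The primary structure is two simply-supported spans XY and YZ.
Discontinuity in slope at Y on the released structure — sum the simple-span end rotations:
  span XY: point load 149 at a = 1.8: Pab(L + a)/(6LEI) = 85.82/EI
  span XY: UDL 41: wL³/(24EI) = 46.12/EI
  span YZ: point load 81.8 at a = 5.42: Pab(L + b)/(6LEI) = 93.06/EI
  relative rotation θ_0 = (131.9 + 93.06)/EI = 225/EI
A unit hogging moment at Y produces rotation L₁/(3EI) + L₂/(3EI) = 3.167/EI.
Slope continuity at Y: θ_0 = M_Y·3.167/EI, so M_Y = 225/3.167 = 71.06 kip·ft (hogging).
Span XY, ΣM about X with M_Y applied at Y: R_Y^{XY}·3 = 452.7 + 71.06, so R_Y^{XY} = 174.6 kip and R_X = 272 − 174.6 = 97.41 kip.
Span YZ, ΣM about Z: R_Y^{YZ}·6.5 = 88.34 + 71.06, so R_Y^{YZ} = 24.52 kip and R_Z = 81.8 − 24.52 = 57.28 kip.
R_Y = 174.6 + 24.52 = 199.1 kip.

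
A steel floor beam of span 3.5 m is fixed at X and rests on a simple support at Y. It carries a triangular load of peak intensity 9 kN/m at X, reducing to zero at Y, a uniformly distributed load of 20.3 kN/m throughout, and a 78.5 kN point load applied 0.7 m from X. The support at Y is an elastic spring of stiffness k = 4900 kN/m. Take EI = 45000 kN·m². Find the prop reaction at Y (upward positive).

R_Y = 20.81 kN

Remove the prop at Y; the released (primary) structure is a cantilever built in at X.
Downward deflection at the released point Y due to the loads:
  triangular load, peak 9 at the fixed end: w₀L⁴/(30EI) = 45.02/EI
  UDL 20.3: wL⁴/(8EI) = 380.8/EI
  point load 78.5 at a = 0.7: Pa²(3L − a)/(6EI) = 62.83/EI
  δ_0 = 488.6/EI
Flexibility coefficient — unit upward force at Y: δ_{YY} = L³/(3EI) = 14.29/EI.
With EI = 45000 kN·m²: δ_0 = 0.010858 m and δ_{YY} = 0.000318 m/kN.
Compatibility — the spring shortens by R_Y/k under the reaction it provides: δ_0 − R_Y·δ_{YY} = R_Y/k. With 1/k = 0.000204 m/kN, R_Y = δ_0 / (δ_{YY} + 1/k) = 0.010858 / (0.000318 + 0.000204) = 20.81 kN.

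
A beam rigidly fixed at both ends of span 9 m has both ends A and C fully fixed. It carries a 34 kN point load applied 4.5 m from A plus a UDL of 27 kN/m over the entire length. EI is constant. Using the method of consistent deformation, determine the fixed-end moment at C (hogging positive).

M_C = 220.5 kN·m

Release both end moments; the primary structure is a simply-supported span AC with redundants M_A and M_C.
End rotations of the released simple span under the applied load (×1/EI):
  at A: point load 34 at a = 4.5: Pab(L + b)/(6LEI) = 172.1/EI
  at C: point load 34 at a = 4.5: Pab(L + a)/(6LEI) = 172.1/EI
  at A: UDL 27: wL³/(24EI) = 820.1/EI
  at C: UDL 27: wL³/(24EI) = 820.1/EI
  θ_A0 = 992.2/EI,  θ_C0 = 992.2/EI
Flexibility coefficients: a unit moment at one end gives L/(3EI) there and L/(6EI) at the far end, so f₁₁ = f₂₂ = 3/EI and f₁₂ = f₂₁ = 1.5/EI.
Compatibility — zero rotation at each built-in end:
  3 M_A + 1.5 M_C = 992.2
  1.5 M_A + 3 M_C = 992.2
Solving the pair gives M_A = 220.5 kN·m and M_C = 220.5 kN·m (hogging).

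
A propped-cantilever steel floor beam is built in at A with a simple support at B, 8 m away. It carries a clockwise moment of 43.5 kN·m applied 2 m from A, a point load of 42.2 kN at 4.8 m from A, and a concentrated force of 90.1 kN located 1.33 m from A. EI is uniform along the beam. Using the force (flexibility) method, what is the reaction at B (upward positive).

R_B = 25.33 kN

Take the reaction at B as the redundant and release it; the primary structure is a cantilever fixed at A.
Downward deflection at the released point B due to the loads:
  clockwise couple 43.5 at a = 2: M₀a(2L − a)/(2EI) = 609/EI
  point load 42.2 at a = 4.8: Pa²(3L − a)/(6EI) = 3111/EI
  point load 90.1 at a = 1.33: Pa²(3L − a)/(6EI) = 602.2/EI
  δ_0 = 4323/EI
Tip deflection under a unit load at B: L³/(3EI) = 170.7/EI.
Compatibility at B: δ_0 − R_B·δ_{BB} = 0, so R_B = 4323/170.7 = 25.33 kN.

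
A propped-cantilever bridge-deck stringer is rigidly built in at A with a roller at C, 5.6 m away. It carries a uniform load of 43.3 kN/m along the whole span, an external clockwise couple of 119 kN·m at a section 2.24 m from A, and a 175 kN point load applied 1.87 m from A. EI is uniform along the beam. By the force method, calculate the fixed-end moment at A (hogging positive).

M_A = 356.1 kN·m

Choose R_C as the redundant. The primary structure is the cantilever fixed at A.
Free-end deflection of the primary structure under the applied loading (downward +):
  UDL 43.3: wL⁴/(8EI) = 5323/EI
  clockwise couple 119 at a = 2.24: M₀a(2L − a)/(2EI) = 1194/EI
  point load 175 at a = 1.87: Pa²(3L − a)/(6EI) = 1523/EI
  δ_0 = 8040/EI
Tip deflection under a unit load at C: L³/(3EI) = 58.54/EI.
Compatibility at C: δ_0 − R_C·δ_{CC} = 0, so R_C = 8040/58.54 = 137.3 kN.
Moment equilibrium about A: M_A = Σ(load moments about A) − R_C·L = 1125 − 137.3×5.6 = 356.1 kN·m.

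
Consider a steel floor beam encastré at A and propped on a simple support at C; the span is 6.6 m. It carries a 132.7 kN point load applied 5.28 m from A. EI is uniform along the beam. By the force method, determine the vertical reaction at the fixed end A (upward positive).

Take the reaction at C as the redundant and release it; the primary structure is a cantilever fixed at A.
Primary-structure tip deflection at C by superposition:
  point load 132.7 at a = 5.28: Pa²(3L − a)/(6EI) = 8953/EI
Flexibility coefficient — unit upward force at C: δ_{CC} = L³/(3EI) = 95.83/EI.
The prop prevents deflection at C: R_C = δ_0/δ_{CC} = 8953/95.83 = 93.42 kN.
Vertical equilibrium: R_A = ΣP − R_C = 132.7 − 93.42 = 39.28 kN.

R_A = 39.28 kN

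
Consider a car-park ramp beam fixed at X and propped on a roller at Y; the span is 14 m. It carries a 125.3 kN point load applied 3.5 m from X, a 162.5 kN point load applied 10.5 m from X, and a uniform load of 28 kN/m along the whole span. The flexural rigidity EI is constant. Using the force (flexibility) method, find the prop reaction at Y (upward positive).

R_Y = 260.6 kN

Remove the prop at Y; the released (primary) structure is a cantilever built in at X.
Deflection at Y on the released cantilever, summing each load's contribution:
  point load 125.3 at a = 3.5: Pa²(3L − a)/(6EI) = 9849/EI
  point load 162.5 at a = 10.5: Pa²(3L − a)/(6EI) = 94057/EI
  UDL 28: wL⁴/(8EI) = 134456/EI
  δ_0 = 238362/EI
Tip deflection under a unit load at Y: L³/(3EI) = 914.7/EI.
The prop prevents deflection at Y: R_Y = δ_0/δ_{YY} = 238362/914.7 = 260.6 kN.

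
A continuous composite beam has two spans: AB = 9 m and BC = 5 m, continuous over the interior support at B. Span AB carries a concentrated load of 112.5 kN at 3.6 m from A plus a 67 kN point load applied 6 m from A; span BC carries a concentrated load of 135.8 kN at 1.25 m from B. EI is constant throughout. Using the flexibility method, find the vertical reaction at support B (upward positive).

Insert a hinge at B; M_B is the redundant, and each span becomes simply supported.
Discontinuity in slope at B on the released structure — sum the simple-span end rotations:
  span AB: point load 112.5 at a = 3.6: Pab(L + a)/(6LEI) = 510.3/EI
  span AB: point load 67 at a = 6: Pab(L + a)/(6LEI) = 335/EI
  span BC: point load 135.8 at a = 1.25: Pab(L + b)/(6LEI) = 185.7/EI
  relative rotation θ_0 = (845.3 + 185.7)/EI = 1031/EI
A unit hogging moment at B produces rotation L₁/(3EI) + L₂/(3EI) = 4.667/EI.
Slope continuity at B: θ_0 = M_B·4.667/EI, so M_B = 1031/4.667 = 220.9 kN·m (hogging).
Span AB, ΣM about A with M_B applied at B: R_B^{AB}·9 = 807 + 220.9, so R_B^{AB} = 114.2 kN and R_A = 179.5 − 114.2 = 65.29 kN.
Span BC, ΣM about C: R_B^{BC}·5 = 509.2 + 220.9, so R_B^{BC} = 146 kN and R_C = 135.8 − 146 = -10.23 kN.
R_B = 114.2 + 146 = 260.2 kN.

R_B = 260.2 kN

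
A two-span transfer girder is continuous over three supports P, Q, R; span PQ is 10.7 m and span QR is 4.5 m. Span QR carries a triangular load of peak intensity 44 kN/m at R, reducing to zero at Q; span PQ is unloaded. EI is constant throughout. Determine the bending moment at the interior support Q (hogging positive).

M_Q = 15.39 kN·m

Insert a hinge at Q; M_Q is the redundant, and each span becomes simply supported.
End slopes at the hinge Q, treating each span as simply supported:
  span QR: triangular load, peak 44: 7w₀L³/(360EI) = 77.96/EI
  relative rotation θ_0 = (0 + 77.96)/EI = 77.96/EI
A unit hogging moment at Q produces rotation L₁/(3EI) + L₂/(3EI) = 5.067/EI.
Slope continuity at Q: θ_0 = M_Q·5.067/EI, so M_Q = 77.96/5.067 = 15.39 kN·m (hogging).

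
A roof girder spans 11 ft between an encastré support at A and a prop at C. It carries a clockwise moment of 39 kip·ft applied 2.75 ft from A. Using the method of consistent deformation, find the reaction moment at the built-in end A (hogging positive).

M_A = 13.41 kip·ft

Choose R_C as the redundant. The primary structure is the cantilever fixed at A.
Deflection at C on the released cantilever, summing each load's contribution:
  clockwise couple 39 at a = 2.75: M₀a(2L − a)/(2EI) = 1032/EI
Flexibility coefficient — unit upward force at C: δ_{CC} = L³/(3EI) = 443.7/EI.
The prop prevents deflection at C: R_C = δ_0/δ_{CC} = 1032/443.7 = 2.327 kip.
Moment equilibrium about A: M_A = Σ(load moments about A) − R_C·L = 39 − 2.327×11 = 13.41 kip·ft.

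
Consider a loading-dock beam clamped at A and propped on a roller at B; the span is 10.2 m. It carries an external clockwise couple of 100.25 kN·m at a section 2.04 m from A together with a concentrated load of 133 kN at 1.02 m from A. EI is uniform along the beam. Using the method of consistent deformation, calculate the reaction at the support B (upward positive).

R_B = 7.236 kN

Choose R_B as the redundant. The primary structure is the cantilever fixed at A.
Primary-structure tip deflection at B by superposition:
  clockwise couple 100.25 at a = 2.04: M₀a(2L − a)/(2EI) = 1877/EI
  point load 133 at a = 1.02: Pa²(3L − a)/(6EI) = 682.2/EI
  δ_0 = 2560/EI
Tip deflection under a unit load at B: L³/(3EI) = 353.7/EI.
The prop prevents deflection at B: R_B = δ_0/δ_{BB} = 2560/353.7 = 7.236 kN.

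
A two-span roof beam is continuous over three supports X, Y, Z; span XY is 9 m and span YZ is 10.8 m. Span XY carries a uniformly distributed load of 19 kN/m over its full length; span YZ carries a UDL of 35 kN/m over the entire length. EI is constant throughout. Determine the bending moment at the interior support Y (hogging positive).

Release continuity at Y by inserting a hinge; the redundant is the internal moment M_Y. The primary structure is two simply-supported spans XY and YZ.
Discontinuity in slope at Y on the released structure — sum the simple-span end rotations:
  span XY: UDL 19: wL³/(24EI) = 577.1/EI
  span YZ: UDL 35: wL³/(24EI) = 1837/EI
  relative rotation θ_0 = (577.1 + 1837)/EI = 2414/EI
A unit hogging moment at Y produces rotation L₁/(3EI) + L₂/(3EI) = 6.6/EI.
Compatibility: M_Y·(L₁+L₂)/(3EI) = θ_0, giving M_Y = 365.8 kN·m (hogging).

M_Y = 365.8 kN·m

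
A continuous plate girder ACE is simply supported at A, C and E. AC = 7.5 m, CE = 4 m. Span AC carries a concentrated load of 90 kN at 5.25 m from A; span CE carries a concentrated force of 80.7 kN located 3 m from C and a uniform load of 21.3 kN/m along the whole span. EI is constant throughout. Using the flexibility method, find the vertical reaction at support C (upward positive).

Release continuity at C by inserting a hinge; the redundant is the internal moment M_C. The primary structure is two simply-supported spans AC and CE.
Rotations at C on the released spans (each span's end-slope, ×1/EI):
  span AC: point load 90 at a = 5.25: Pab(L + a)/(6LEI) = 301.2/EI
  span CE: point load 80.7 at a = 3: Pab(L + b)/(6LEI) = 50.44/EI
  span CE: UDL 21.3: wL³/(24EI) = 56.8/EI
  relative rotation θ_0 = (301.2 + 107.2)/EI = 408.5/EI
A unit hogging moment at C produces rotation L₁/(3EI) + L₂/(3EI) = 3.833/EI.
Compatibility: M_C·(L₁+L₂)/(3EI) = θ_0, giving M_C = 106.6 kN·m (hogging).
Span AC, ΣM about A with M_C applied at C: R_C^{AC}·7.5 = 472.5 + 106.6, so R_C^{AC} = 77.21 kN and R_A = 90 − 77.21 = 12.79 kN.
Span CE, ΣM about E: R_C^{CE}·4 = 251.1 + 106.6, so R_C^{CE} = 89.41 kN and R_E = 165.9 − 89.41 = 76.49 kN.
R_C = 77.21 + 89.41 = 166.6 kN.

R_C = 166.6 kN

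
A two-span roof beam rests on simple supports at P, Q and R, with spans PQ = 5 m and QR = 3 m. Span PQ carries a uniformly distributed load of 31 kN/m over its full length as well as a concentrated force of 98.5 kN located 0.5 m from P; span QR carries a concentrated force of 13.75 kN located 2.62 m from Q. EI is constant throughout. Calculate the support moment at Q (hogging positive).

M_Q = 76.75 kN·m

Release continuity at Q by inserting a hinge; the redundant is the internal moment M_Q. The primary structure is two simply-supported spans PQ and QR.
Discontinuity in slope at Q on the released structure — sum the simple-span end rotations:
  span PQ: UDL 31: wL³/(24EI) = 161.5/EI
  span PQ: point load 98.5 at a = 0.5: Pab(L + a)/(6LEI) = 40.63/EI
  span QR: point load 13.75 at a = 2.62: Pab(L + b)/(6LEI) = 2.571/EI
  relative rotation θ_0 = (202.1 + 2.571)/EI = 204.7/EI
A unit hogging moment at Q produces rotation L₁/(3EI) + L₂/(3EI) = 2.667/EI.
Compatibility: M_Q·(L₁+L₂)/(3EI) = θ_0, giving M_Q = 76.75 kN·m (hogging).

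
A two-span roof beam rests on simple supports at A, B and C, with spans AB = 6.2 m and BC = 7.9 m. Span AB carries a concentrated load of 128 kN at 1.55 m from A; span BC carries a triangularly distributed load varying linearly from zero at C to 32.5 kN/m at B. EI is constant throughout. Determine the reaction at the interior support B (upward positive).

Release continuity at B by inserting a hinge; the redundant is the internal moment M_B. The primary structure is two simply-supported spans AB and BC.
Rotations at B on the released spans (each span's end-slope, ×1/EI):
  span AB: point load 128 at a = 1.55: Pab(L + a)/(6LEI) = 192.2/EI
  span BC: triangular load, peak 32.5: w₀L³/(45EI) = 356.1/EI
  relative rotation θ_0 = (192.2 + 356.1)/EI = 548.3/EI
A unit hogging moment at B produces rotation L₁/(3EI) + L₂/(3EI) = 4.7/EI.
Compatibility: M_B·(L₁+L₂)/(3EI) = θ_0, giving M_B = 116.7 kN·m (hogging).
Span AB, ΣM about A with M_B applied at B: R_B^{AB}·6.2 = 198.4 + 116.7, so R_B^{AB} = 50.82 kN and R_A = 128 − 50.82 = 77.18 kN.
Span BC, ΣM about C: R_B^{BC}·7.9 = 676.1 + 116.7, so R_B^{BC} = 100.3 kN and R_C = 128.4 − 100.3 = 28.03 kN.
R_B = 50.82 + 100.3 = 151.2 kN.

R_B = 151.2 kN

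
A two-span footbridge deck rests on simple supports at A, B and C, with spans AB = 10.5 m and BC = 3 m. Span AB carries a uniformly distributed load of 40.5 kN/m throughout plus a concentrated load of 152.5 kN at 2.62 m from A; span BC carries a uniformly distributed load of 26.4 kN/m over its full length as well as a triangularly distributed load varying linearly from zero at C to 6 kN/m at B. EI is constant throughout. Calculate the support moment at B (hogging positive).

M_B = 587.2 kN·m

Take M_B as the redundant. Released structure: two simple spans AB and BC with a hinge at B.
Rotations at B on the released spans (each span's end-slope, ×1/EI):
  span AB: UDL 40.5: wL³/(24EI) = 1953/EI
  span AB: point load 152.5 at a = 2.62: Pab(L + a)/(6LEI) = 655.7/EI
  span BC: UDL 26.4: wL³/(24EI) = 29.7/EI
  span BC: triangular load, peak 6: w₀L³/(45EI) = 3.6/EI
  relative rotation θ_0 = (2609 + 33.3)/EI = 2642/EI
A unit hogging moment at B produces rotation L₁/(3EI) + L₂/(3EI) = 4.5/EI.
Slope continuity at B: θ_0 = M_B·4.5/EI, so M_B = 2642/4.5 = 587.2 kN·m (hogging).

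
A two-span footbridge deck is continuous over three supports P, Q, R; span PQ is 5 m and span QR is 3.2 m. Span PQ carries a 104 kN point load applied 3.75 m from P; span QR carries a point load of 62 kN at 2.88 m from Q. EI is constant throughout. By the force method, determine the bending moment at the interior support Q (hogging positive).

M_Q = 55.85 kN·m

Release continuity at Q by inserting a hinge; the redundant is the internal moment M_Q. The primary structure is two simply-supported spans PQ and QR.
Discontinuity in slope at Q on the released structure — sum the simple-span end rotations:
  span PQ: point load 104 at a = 3.75: Pab(L + a)/(6LEI) = 142.2/EI
  span QR: point load 62 at a = 2.88: Pab(L + b)/(6LEI) = 10.48/EI
  relative rotation θ_0 = (142.2 + 10.48)/EI = 152.7/EI
A unit hogging moment at Q produces rotation L₁/(3EI) + L₂/(3EI) = 2.733/EI.
Compatibility: M_Q·(L₁+L₂)/(3EI) = θ_0, giving M_Q = 55.85 kN·m (hogging).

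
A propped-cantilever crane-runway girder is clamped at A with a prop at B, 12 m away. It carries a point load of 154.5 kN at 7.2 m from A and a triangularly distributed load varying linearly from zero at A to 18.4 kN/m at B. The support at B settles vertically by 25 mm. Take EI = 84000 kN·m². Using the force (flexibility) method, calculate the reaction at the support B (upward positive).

R_B = 123.8 kN

Remove the prop at B; the released (primary) structure is a cantilever built in at A.
Downward deflection at the released point B due to the loads:
  point load 154.5 at a = 7.2: Pa²(3L − a)/(6EI) = 38445/EI
  triangular load, peak 18.4 at the free end: 11w₀L⁴/(120EI) = 34975/EI
  δ_0 = 73419/EI
Tip deflection under a unit load at B: L³/(3EI) = 576/EI.
With EI = 84000 kN·m²: δ_0 = 0.87404 m and δ_{BB} = 0.006857 m/kN.
Compatibility — the beam at B must follow the support down by 0.025 m: δ_0 − R_B·δ_{BB} = 0.025, so R_B = (0.87404 − 0.025)/0.006857 = 123.8 kN.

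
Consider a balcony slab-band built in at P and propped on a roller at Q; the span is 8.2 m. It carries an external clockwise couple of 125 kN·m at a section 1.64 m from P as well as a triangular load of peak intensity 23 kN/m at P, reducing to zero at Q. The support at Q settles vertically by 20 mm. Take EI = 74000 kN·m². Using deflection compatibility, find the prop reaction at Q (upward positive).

R_Q = 19.04 kN

Remove the prop at Q; the released (primary) structure is a cantilever built in at P.
Free-end deflection of the primary structure under the applied loading (downward +):
  clockwise couple 125 at a = 1.64: M₀a(2L − a)/(2EI) = 1513/EI
  triangular load, peak 23 at the fixed end: w₀L⁴/(30EI) = 3466/EI
  δ_0 = 4979/EI
Flexibility coefficient — unit upward force at Q: δ_{QQ} = L³/(3EI) = 183.8/EI.
With EI = 74000 kN·m²: δ_0 = 0.067286 m and δ_{QQ} = 0.002484 m/kN.
Compatibility — the beam at Q must follow the support down by 0.02 m: δ_0 − R_Q·δ_{QQ} = 0.02, so R_Q = (0.067286 − 0.02)/0.002484 = 19.04 kN.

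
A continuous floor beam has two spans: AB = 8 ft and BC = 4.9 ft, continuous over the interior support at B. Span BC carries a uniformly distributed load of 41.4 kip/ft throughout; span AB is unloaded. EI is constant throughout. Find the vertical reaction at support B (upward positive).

Release continuity at B by inserting a hinge; the redundant is the internal moment M_B. The primary structure is two simply-supported spans AB and BC.
Rotations at B on the released spans (each span's end-slope, ×1/EI):
  span BC: UDL 41.4: wL³/(24EI) = 202.9/EI
  relative rotation θ_0 = (0 + 202.9)/EI = 202.9/EI
A unit hogging moment at B produces rotation L₁/(3EI) + L₂/(3EI) = 4.3/EI.
Compatibility: M_B·(L₁+L₂)/(3EI) = θ_0, giving M_B = 47.2 kip·ft (hogging).
Span AB, ΣM about A with M_B applied at B: R_B^{AB}·8 = 0 + 47.2, so R_B^{AB} = 5.9 kip and R_A = 0 − 5.9 = -5.9 kip.
Span BC, ΣM about C: R_B^{BC}·4.9 = 497 + 47.2, so R_B^{BC} = 111.1 kip and R_C = 202.9 − 111.1 = 91.8 kip.
R_B = 5.9 + 111.1 = 117 kip.

R_B = 117 kip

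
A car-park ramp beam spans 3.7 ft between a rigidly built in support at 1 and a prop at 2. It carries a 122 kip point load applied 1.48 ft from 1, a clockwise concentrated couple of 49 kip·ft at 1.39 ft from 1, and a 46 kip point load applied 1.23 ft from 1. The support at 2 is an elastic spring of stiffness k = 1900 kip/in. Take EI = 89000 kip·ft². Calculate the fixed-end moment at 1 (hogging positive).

Release the roller at 2. Primary structure: cantilever fixed at 1.
Free-end deflection of the primary structure under the applied loading (downward +):
  point load 122 at a = 1.48: Pa²(3L − a)/(6EI) = 428.5/EI
  clockwise couple 49 at a = 1.39: M₀a(2L − a)/(2EI) = 204.7/EI
  point load 46 at a = 1.23: Pa²(3L − a)/(6EI) = 114.5/EI
  δ_0 = 747.6/EI
Flexibility coefficient — unit upward force at 2: δ_{22} = L³/(3EI) = 16.88/EI.
With EI = 89000 kip·ft²: δ_0 = 0.0084 ft and δ_{22} = 0.00019 ft/kip.
Compatibility — the spring shortens by R_2/k under the reaction it provides: δ_0 − R_2·δ_{22} = R_2/k. With 1/k = 1/(1900×12) ft/kip = 0.000044 ft/kip, R_2 = δ_0 / (δ_{22} + 1/k) = 0.0084 / (0.00019 + 0.000044) = 35.96 kip.
Moment equilibrium about 1: M_1 = Σ(load moments about 1) − R_2·L = 286.1 − 35.96×3.7 = 153.1 kip·ft.

M_1 = 153.1 kip·ft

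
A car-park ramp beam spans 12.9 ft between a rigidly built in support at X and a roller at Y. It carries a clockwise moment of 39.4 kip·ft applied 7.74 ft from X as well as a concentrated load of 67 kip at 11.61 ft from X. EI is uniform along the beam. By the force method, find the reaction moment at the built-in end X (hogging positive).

M_X = 32.54 kip·ft

Choose R_Y as the redundant. The primary structure is the cantilever fixed at X.
Free-end deflection of the primary structure under the applied loading (downward +):
  clockwise couple 39.4 at a = 7.74: M₀a(2L − a)/(2EI) = 2754/EI
  point load 67 at a = 11.61: Pa²(3L − a)/(6EI) = 40775/EI
  δ_0 = 43529/EI
Tip deflection under a unit load at Y: L³/(3EI) = 715.6/EI.
The prop prevents deflection at Y: R_Y = δ_0/δ_{YY} = 43529/715.6 = 60.83 kip.
Moment equilibrium about X: M_X = Σ(load moments about X) − R_Y·L = 817.3 − 60.83×12.9 = 32.54 kip·ft.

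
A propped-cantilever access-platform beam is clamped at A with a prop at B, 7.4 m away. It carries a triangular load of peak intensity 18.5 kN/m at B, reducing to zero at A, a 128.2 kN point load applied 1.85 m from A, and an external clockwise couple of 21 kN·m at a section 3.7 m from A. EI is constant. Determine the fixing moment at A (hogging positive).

Release the roller at B. Primary structure: cantilever fixed at A.
Downward deflection at the released point B due to the loads:
  triangular load, peak 18.5 at the free end: 11w₀L⁴/(120EI) = 5085/EI
  point load 128.2 at a = 1.85: Pa²(3L − a)/(6EI) = 1488/EI
  clockwise couple 21 at a = 3.7: M₀a(2L − a)/(2EI) = 431.2/EI
  δ_0 = 7005/EI
Tip deflection under a unit load at B: L³/(3EI) = 135.1/EI.
Compatibility at B: δ_0 − R_B·δ_{BB} = 0, so R_B = 7005/135.1 = 51.86 kN.
Moment equilibrium about A: M_A = Σ(load moments about A) − R_B·L = 595.9 − 51.86×7.4 = 212.1 kN·m.

M_A = 212.1 kN·m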